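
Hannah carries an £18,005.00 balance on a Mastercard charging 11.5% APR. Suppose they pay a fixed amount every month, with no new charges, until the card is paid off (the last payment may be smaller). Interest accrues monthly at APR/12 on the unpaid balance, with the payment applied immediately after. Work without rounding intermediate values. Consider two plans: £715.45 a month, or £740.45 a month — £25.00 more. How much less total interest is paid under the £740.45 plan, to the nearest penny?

£104.91

Monthly rate r = 11.5%/12 = 0.958333% = 0.00958333.
At £715.45/mo: n = ⌈−ln(1 − rB₀/P)/ln(1+r)⌉ = 29 payments (last £669.84); total interest = total paid − £18,005.00 = £2,697.44.
At £740.45/mo: 28 payments (last £605.38); total interest £2,592.53.
Interest saved = £2,697.44 − £2,592.53 = £104.91.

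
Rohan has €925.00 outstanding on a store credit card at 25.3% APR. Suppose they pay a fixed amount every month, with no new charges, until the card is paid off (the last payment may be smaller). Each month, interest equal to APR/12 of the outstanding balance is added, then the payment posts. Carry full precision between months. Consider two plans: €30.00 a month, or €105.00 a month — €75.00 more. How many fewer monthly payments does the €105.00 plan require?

Monthly rate r = 25.3%/12 = 2.10833% = 0.0210833.
At €30.00/mo: n = ⌈−ln(1 − rB₀/P)/ln(1+r)⌉ = 51 payments (last €9.86); total interest = total paid − €925.00 = €584.86.
At €105.00/mo: 10 payments (last €89.17); total interest €109.17.
Payments saved = 51 − 10 = 41.

41 fewer payments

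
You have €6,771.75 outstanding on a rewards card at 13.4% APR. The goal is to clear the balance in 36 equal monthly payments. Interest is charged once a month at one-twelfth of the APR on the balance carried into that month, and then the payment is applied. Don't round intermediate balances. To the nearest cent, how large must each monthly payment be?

€229.47

Monthly rate r = 13.4%/12 = 1.11667% = 0.0111667.
Level-payment amortization: P = B₀·r / (1 − (1+r)^(−n)) = 6771.75·0.0111667 / (1 − 1.01117^(−36)).
Denominator 1 − (1+r)^(−36) = 0.329527151.
P = 75.6179 / 0.329527151 ≈ 229.47.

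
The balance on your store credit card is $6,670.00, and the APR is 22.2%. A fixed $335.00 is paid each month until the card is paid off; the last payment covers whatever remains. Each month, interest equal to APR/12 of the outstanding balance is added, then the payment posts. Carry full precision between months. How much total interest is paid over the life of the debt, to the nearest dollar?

$1,726

Monthly rate r = 22.2%/12 = 1.85% = 0.0185.
Payoff takes n = ⌈−ln(1 − rB₀/P)/ln(1+r)⌉ = ⌈25.062⌉ = 26 payments; the last is $20.93.
Total paid = 25·$335.00 + $20.93 = $8,395.93.
Total interest = total paid − principal = $8,395.93 − $6,670.00 = $1,725.93.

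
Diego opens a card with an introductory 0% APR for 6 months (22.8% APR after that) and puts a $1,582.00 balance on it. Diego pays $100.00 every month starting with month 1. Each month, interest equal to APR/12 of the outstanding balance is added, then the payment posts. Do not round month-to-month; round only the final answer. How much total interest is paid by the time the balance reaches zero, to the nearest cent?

$115.20

Promo months 1–6 at r₀ = 0%/12 = 0; months 7+ at r₁ = 22.8%/12 = 0.019.
After month 6 (no interest yet): B = $1,582.00 − 6·$100.00 = $982.00.
Then at r₁ with $100.00/mo: n₂ = −ln(1 − r₁·B/P)/ln(1+r₁) ≈ 10.97 → 11 more payments.
Total paid = 16·$100.00 + $97.20 = $1,697.20; interest = $1,697.20 − $1,582.00 = $115.20.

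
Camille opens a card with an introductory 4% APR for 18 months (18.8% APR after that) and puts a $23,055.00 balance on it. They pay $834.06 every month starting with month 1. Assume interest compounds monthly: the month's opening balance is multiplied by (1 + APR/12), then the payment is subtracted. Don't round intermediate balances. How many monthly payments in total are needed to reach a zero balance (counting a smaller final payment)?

Promo months 1–18 at r₀ = 4%/12 = 0.00333333; months 19+ at r₁ = 18.8%/12 = 0.0156667.
After month 18: iterate B ← B·(1+r₀) − $834.06 for 18 months → $9,032.09.
Then at r₁ with $834.06/mo: n₂ = −ln(1 − r₁·B/P)/ln(1+r₁) ≈ 11.96 → 12 more payments.

30 payments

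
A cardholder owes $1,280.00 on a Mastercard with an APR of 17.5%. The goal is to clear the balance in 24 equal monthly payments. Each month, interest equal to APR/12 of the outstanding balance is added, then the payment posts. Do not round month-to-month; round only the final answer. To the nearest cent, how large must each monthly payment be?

$63.59

Monthly rate r = 17.5%/12 = 1.45833% = 0.0145833.
Level-payment amortization: P = B₀·r / (1 − (1+r)^(−n)) = 1280.00·0.0145833 / (1 − 1.01458^(−24)).
Denominator 1 − (1+r)^(−24) = 0.29352853.
P = 18.6667 / 0.29352853 ≈ 63.59.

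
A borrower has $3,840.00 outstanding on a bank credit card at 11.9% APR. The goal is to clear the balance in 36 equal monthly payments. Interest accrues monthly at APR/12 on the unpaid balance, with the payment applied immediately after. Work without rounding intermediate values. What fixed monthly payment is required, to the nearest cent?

Monthly rate r = 11.9%/12 = 0.991667% = 0.00991667.
Level-payment amortization: P = B₀·r / (1 − (1+r)^(−n)) = 3840.00·0.00991667 / (1 − 1.00992^(−36)).
Denominator 1 − (1+r)^(−36) = 0.298995864.
P = 38.08 / 0.298995864 ≈ 127.36.

$127.36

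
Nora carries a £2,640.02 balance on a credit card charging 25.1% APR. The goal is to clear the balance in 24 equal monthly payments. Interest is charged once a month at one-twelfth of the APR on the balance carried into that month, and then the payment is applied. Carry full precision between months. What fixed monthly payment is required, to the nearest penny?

Monthly rate r = 25.1%/12 = 2.09167% = 0.0209167.
Level-payment amortization: P = B₀·r / (1 − (1+r)^(−n)) = 2640.02·0.0209167 / (1 − 1.02092^(−24)).
Denominator 1 − (1+r)^(−24) = 0.391538718.
P = 55.2204 / 0.391538718 ≈ 141.03.

£141.03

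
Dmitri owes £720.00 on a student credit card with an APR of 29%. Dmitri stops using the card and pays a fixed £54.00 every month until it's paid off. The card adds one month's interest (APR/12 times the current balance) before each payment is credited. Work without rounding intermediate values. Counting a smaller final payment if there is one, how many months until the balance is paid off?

Monthly rate r = 29%/12 = 2.41667% = 0.0241667.
Recurrence: B ← B·(1+r) − £54.00.
Month 1: interest £17.40; balance after payment £683.40.
Month 2: interest £16.52; balance after payment £645.92.
Closed form: n = −ln(1 − rB₀/P)/ln(1+r) = −ln(0.67778)/ln(1.02417) ≈ 16.288, so the balance reaches zero during payment 17.

17 months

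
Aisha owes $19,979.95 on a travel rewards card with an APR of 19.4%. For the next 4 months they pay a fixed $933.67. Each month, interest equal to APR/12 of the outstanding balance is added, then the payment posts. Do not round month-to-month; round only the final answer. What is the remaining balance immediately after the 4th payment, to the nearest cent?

$17,477.43

Monthly rate r = 19.4%/12 = 1.61667% = 0.0161667.
Each month: B ← B·(1+r) − $933.67.
Month 1: interest $323.01; balance after payment $19,369.29.
Month 2: interest $313.14; balance after payment $18,748.76.
Month 3: interest $303.10; balance after payment $18,118.19.
Month 4: interest $292.91; balance after payment $17,477.43.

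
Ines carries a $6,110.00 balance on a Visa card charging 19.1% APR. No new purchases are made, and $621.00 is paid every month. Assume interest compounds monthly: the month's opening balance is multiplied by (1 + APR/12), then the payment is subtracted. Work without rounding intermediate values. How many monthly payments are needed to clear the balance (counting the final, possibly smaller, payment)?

11 months

Monthly rate r = 19.1%/12 = 1.59167% = 0.0159167.
Recurrence: B ← B·(1+r) − $621.00.
Month 1: interest $97.25; balance after payment $5,586.25.
Month 2: interest $88.91; balance after payment $5,054.17.
Closed form: n = −ln(1 − rB₀/P)/ln(1+r) = −ln(0.8434)/ln(1.01592) ≈ 10.786, so the balance reaches zero during payment 11.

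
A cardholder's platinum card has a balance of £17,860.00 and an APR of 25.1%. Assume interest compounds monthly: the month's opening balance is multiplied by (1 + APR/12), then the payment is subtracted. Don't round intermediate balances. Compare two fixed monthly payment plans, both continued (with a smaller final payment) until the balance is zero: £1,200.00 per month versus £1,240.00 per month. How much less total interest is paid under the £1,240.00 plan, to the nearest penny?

Monthly rate r = 25.1%/12 = 2.09167% = 0.0209167.
At £1,200.00/mo: n = ⌈−ln(1 − rB₀/P)/ln(1+r)⌉ = 19 payments (last £20.33); total interest = total paid − £17,860.00 = £3,760.33.
At £1,240.00/mo: 18 payments (last £396.43); total interest £3,616.43.
Interest saved = £3,760.33 − £3,616.43 = £143.90.

£143.90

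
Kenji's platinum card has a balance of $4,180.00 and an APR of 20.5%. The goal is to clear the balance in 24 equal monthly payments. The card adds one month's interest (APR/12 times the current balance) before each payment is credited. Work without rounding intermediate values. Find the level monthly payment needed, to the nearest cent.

$213.77

Monthly rate r = 20.5%/12 = 1.70833% = 0.0170833.
Level-payment amortization: P = B₀·r / (1 − (1+r)^(−n)) = 4180.00·0.0170833 / (1 − 1.01708^(−24)).
Denominator 1 − (1+r)^(−24) = 0.334047743.
P = 71.4083 / 0.334047743 ≈ 213.77.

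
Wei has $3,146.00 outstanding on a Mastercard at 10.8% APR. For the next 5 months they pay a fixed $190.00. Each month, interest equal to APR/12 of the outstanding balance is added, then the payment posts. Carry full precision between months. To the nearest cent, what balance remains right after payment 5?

Monthly rate r = 10.8%/12 = 0.9% = 0.009.
Each month: B ← B·(1+r) − $190.00.
Month 1: interest $28.31; balance after payment $2,984.31.
Month 2: interest $26.86; balance after payment $2,821.17.
Month 3: interest $25.39; balance after payment $2,656.56.
Month 4: interest $23.91; balance after payment $2,490.47.
Month 5: interest $22.41; balance after payment $2,322.89.

$2,322.89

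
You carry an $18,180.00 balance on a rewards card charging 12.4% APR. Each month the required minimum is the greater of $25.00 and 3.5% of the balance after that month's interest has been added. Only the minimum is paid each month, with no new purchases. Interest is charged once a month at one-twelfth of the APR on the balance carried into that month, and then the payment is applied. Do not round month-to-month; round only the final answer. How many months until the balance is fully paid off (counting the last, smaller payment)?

162 months

Monthly rate r = 12.4%/12 = 1.03333% = 0.0103333.
While 3.5% of the post-interest balance exceeds $25.00, each month B ← (B·(1+r))·(1 − 0.035), i.e. B shrinks by the factor (1+r)·0.965 = 0.97497.
This holds for months 1–129. Entering month 130 the balance is $691.13; 3.5% of the post-interest balance is now below $25.00, so the flat $25.00 minimum applies from here.
From month 130 a fixed $25.00 at rate r clears $691.13 in 33 more payments. Total: 129 + 33 = 162 months.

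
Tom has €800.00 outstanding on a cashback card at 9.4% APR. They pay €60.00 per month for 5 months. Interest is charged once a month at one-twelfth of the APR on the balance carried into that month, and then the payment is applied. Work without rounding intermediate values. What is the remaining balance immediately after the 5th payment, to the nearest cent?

€527.09

Monthly rate r = 9.4%/12 = 0.783333% = 0.00783333.
Each month: B ← B·(1+r) − €60.00.
Month 1: interest €6.27; balance after payment €746.27.
Month 2: interest €5.85; balance after payment €692.11.
Month 3: interest €5.42; balance after payment €637.53.
Month 4: interest €4.99; balance after payment €582.53.
Month 5: interest €4.56; balance after payment €527.09.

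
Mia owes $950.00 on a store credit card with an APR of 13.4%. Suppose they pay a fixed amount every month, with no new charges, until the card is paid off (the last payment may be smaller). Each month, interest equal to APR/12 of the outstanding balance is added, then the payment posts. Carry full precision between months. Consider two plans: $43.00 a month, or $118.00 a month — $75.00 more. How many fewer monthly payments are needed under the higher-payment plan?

Monthly rate r = 13.4%/12 = 1.11667% = 0.0111667.
At $43.00/mo: n = ⌈−ln(1 − rB₀/P)/ln(1+r)⌉ = 26 payments (last $22.05); total interest = total paid − $950.00 = $147.05.
At $118.00/mo: 9 payments (last $57.16); total interest $51.16.
Payments saved = 26 − 9 = 17.

17 fewer payments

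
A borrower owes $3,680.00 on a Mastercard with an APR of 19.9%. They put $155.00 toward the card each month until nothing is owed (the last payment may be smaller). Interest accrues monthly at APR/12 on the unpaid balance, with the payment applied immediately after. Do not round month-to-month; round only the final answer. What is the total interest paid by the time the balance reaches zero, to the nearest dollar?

Monthly rate r = 19.9%/12 = 1.65833% = 0.0165833.
Payoff takes n = ⌈−ln(1 − rB₀/P)/ln(1+r)⌉ = ⌈30.425⌉ = 31 payments; the last is $66.22.
Total paid = 30·$155.00 + $66.22 = $4,716.22.
Total interest = total paid − principal = $4,716.22 − $3,680.00 = $1,036.22.

$1,036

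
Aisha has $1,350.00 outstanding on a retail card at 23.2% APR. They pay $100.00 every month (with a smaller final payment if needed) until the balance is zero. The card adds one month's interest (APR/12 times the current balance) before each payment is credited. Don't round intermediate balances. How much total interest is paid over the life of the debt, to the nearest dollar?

$230

Monthly rate r = 23.2%/12 = 1.93333% = 0.0193333.
Payoff takes n = ⌈−ln(1 − rB₀/P)/ln(1+r)⌉ = ⌈15.795⌉ = 16 payments; the last is $79.66.
Total paid = 15·$100.00 + $79.66 = $1,579.66.
Total interest = total paid − principal = $1,579.66 − $1,350.00 = $229.66.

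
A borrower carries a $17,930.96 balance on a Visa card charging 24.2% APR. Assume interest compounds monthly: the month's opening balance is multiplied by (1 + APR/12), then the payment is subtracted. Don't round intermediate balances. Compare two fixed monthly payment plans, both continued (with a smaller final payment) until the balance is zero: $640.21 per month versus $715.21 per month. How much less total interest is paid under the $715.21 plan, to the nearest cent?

Monthly rate r = 24.2%/12 = 2.01667% = 0.0201667.
At $640.21/mo: n = ⌈−ln(1 − rB₀/P)/ln(1+r)⌉ = 42 payments (last $431.22); total interest = total paid − $17,930.96 = $8,748.87.
At $715.21/mo: 36 payments (last $201.79); total interest $7,303.18.
Interest saved = $8,748.87 − $7,303.18 = $1,445.69.

$1,445.69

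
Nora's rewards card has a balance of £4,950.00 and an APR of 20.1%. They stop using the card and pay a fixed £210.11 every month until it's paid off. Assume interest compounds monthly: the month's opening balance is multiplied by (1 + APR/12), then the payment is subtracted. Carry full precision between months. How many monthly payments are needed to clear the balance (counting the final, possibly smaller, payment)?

Monthly rate r = 20.1%/12 = 1.675% = 0.01675.
Recurrence: B ← B·(1+r) − £210.11.
Month 1: interest £82.91; balance after payment £4,822.80.
Month 2: interest £80.78; balance after payment £4,693.47.
Closed form: n = −ln(1 − rB₀/P)/ln(1+r) = −ln(0.60539)/ln(1.01675) ≈ 30.214, so the balance reaches zero during payment 31.

31 months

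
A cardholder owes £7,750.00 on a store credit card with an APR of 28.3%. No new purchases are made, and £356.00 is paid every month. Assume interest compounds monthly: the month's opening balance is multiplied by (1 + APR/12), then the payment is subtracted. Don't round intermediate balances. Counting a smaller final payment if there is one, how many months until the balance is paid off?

Monthly rate r = 28.3%/12 = 2.35833% = 0.0235833.
Recurrence: B ← B·(1+r) − £356.00.
Month 1: interest £182.77; balance after payment £7,576.77.
Month 2: interest £178.69; balance after payment £7,399.46.
Closed form: n = −ln(1 − rB₀/P)/ln(1+r) = −ln(0.4866)/ln(1.02358) ≈ 30.902, so the balance reaches zero during payment 31.

31 months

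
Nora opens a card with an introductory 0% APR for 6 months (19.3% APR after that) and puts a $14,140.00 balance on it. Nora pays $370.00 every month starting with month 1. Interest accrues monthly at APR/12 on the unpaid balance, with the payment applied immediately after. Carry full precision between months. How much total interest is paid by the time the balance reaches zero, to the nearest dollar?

$5,012

Promo months 1–6 at r₀ = 0%/12 = 0; months 7+ at r₁ = 19.3%/12 = 0.0160833.
After month 6 (no interest yet): B = $14,140.00 − 6·$370.00 = $11,920.00.
Then at r₁ with $370.00/mo: n₂ = −ln(1 − r₁·B/P)/ln(1+r₁) ≈ 45.76 → 46 more payments.
Total paid = 51·$370.00 + $281.57 = $19,151.57; interest = $19,151.57 − $14,140.00 = $5,011.57.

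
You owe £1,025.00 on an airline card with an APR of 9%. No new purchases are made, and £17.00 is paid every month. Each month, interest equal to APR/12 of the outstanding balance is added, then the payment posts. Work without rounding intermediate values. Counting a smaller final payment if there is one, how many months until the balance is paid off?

Monthly rate r = 9%/12 = 0.75% = 0.0075.
Recurrence: B ← B·(1+r) − £17.00.
Month 1: interest £7.69; balance after payment £1,015.69.
Month 2: interest £7.62; balance after payment £1,006.31.
Closed form: n = −ln(1 − rB₀/P)/ln(1+r) = −ln(0.54779)/ln(1.0075) ≈ 80.548, so the balance reaches zero during payment 81.

81 months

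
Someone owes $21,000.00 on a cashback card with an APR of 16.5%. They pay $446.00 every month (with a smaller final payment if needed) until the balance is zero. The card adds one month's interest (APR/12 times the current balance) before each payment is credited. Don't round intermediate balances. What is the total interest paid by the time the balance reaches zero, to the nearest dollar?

$13,047

Monthly rate r = 16.5%/12 = 1.375% = 0.01375.
Payoff takes n = ⌈−ln(1 − rB₀/P)/ln(1+r)⌉ = ⌈76.337⌉ = 77 payments; the last is $150.95.
Total paid = 76·$446.00 + $150.95 = $34,046.95.
Total interest = total paid − principal = $34,046.95 − $21,000.00 = $13,046.95.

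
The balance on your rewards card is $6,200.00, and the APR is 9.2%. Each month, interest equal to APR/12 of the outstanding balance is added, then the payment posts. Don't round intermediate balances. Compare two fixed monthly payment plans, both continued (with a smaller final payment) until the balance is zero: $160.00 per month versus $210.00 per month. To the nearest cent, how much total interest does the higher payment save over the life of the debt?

$328.46

Monthly rate r = 9.2%/12 = 0.766667% = 0.00766667.
At $160.00/mo: n = ⌈−ln(1 − rB₀/P)/ln(1+r)⌉ = 47 payments (last $25.12); total interest = total paid − $6,200.00 = $1,185.12.
At $210.00/mo: 34 payments (last $126.66); total interest $856.66.
Interest saved = $1,185.12 − $856.66 = $328.46.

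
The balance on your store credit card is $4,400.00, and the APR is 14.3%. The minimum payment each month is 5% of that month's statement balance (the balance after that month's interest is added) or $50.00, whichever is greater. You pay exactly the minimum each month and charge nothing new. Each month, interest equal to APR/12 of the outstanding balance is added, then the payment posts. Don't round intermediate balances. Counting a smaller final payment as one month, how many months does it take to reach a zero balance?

61 months

Monthly rate r = 14.3%/12 = 1.19167% = 0.0119167.
While 5% of the post-interest balance exceeds $50.00, each month B ← (B·(1+r))·(1 − 0.05), i.e. B shrinks by the factor (1+r)·0.95 = 0.96132.
This holds for months 1–38. Entering month 39 the balance is $982.77; 5% of the post-interest balance is now below $50.00, so the flat $50.00 minimum applies from here.
From month 39 a fixed $50.00 at rate r clears $982.77 in 23 more payments. Total: 38 + 23 = 61 months.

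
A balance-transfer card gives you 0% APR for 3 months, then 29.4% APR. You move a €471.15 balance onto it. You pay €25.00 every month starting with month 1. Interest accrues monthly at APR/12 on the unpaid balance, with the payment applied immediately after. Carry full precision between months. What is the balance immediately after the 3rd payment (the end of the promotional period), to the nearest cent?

Promo months 1–3 at r₀ = 0%/12 = 0; months 4+ at r₁ = 29.4%/12 = 0.0245.
After month 3 (no interest yet): B = €471.15 − 3·€25.00 = €396.15.

€396.15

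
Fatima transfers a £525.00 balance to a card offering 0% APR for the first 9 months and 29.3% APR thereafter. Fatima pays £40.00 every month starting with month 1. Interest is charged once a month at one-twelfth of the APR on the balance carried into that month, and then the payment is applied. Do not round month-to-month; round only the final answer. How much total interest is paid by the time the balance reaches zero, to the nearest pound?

Promo months 1–9 at r₀ = 0%/12 = 0; months 10+ at r₁ = 29.3%/12 = 0.0244167.
After month 9 (no interest yet): B = £525.00 − 9·£40.00 = £165.00.
Then at r₁ with £40.00/mo: n₂ = −ln(1 − r₁·B/P)/ln(1+r₁) ≈ 4.40 → 5 more payments.
Total paid = 13·£40.00 + £16.14 = £536.14; interest = £536.14 − £525.00 = £11.14.

£11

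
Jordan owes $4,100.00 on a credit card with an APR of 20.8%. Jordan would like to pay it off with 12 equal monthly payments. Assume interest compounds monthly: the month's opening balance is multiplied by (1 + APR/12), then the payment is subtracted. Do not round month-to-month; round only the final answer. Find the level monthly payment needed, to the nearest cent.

Monthly rate r = 20.8%/12 = 1.73333% = 0.0173333.
Level-payment amortization: P = B₀·r / (1 − (1+r)^(−n)) = 4100.00·0.0173333 / (1 − 1.01733^(−12)).
Denominator 1 − (1+r)^(−12) = 0.186344236.
P = 71.0667 / 0.186344236 ≈ 381.37.

$381.37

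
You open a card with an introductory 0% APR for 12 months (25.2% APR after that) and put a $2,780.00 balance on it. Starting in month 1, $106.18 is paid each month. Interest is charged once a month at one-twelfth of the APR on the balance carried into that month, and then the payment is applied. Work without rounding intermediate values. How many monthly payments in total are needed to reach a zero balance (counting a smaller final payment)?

30 payments

Promo months 1–12 at r₀ = 0%/12 = 0; months 13+ at r₁ = 25.2%/12 = 0.021.
After month 12 (no interest yet): B = $2,780.00 − 12·$106.18 = $1,505.84.
Then at r₁ with $106.18/mo: n₂ = −ln(1 − r₁·B/P)/ln(1+r₁) ≈ 17.01 → 18 more payments.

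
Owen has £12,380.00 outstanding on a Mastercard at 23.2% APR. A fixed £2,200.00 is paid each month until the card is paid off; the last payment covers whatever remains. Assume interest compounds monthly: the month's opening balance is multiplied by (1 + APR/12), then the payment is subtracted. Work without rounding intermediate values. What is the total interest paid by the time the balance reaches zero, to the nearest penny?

Monthly rate r = 23.2%/12 = 1.93333% = 0.0193333.
Payoff takes n = ⌈−ln(1 − rB₀/P)/ln(1+r)⌉ = ⌈6.015⌉ = 7 payments; the last is £33.25.
Total paid = 6·£2,200.00 + £33.25 = £13,233.25.
Total interest = total paid − principal = £13,233.25 − £12,380.00 = £853.25.

£853.25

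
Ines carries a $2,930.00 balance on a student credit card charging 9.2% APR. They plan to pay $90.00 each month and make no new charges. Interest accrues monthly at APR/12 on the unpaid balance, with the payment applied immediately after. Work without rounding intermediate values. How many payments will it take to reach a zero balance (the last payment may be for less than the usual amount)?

Monthly rate r = 9.2%/12 = 0.766667% = 0.00766667.
Recurrence: B ← B·(1+r) − $90.00.
Month 1: interest $22.46; balance after payment $2,862.46.
Month 2: interest $21.95; balance after payment $2,794.41.
Closed form: n = −ln(1 − rB₀/P)/ln(1+r) = −ln(0.75041)/ln(1.00767) ≈ 37.596, so the balance reaches zero during payment 38.

38 months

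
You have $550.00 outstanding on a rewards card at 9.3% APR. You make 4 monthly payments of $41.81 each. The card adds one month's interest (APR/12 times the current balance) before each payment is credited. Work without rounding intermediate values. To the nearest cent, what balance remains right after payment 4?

$398.06

Monthly rate r = 9.3%/12 = 0.775% = 0.00775.
Each month: B ← B·(1+r) − $41.81.
Month 1: interest $4.26; balance after payment $512.45.
Month 2: interest $3.97; balance after payment $474.61.
Month 3: interest $3.68; balance after payment $436.48.
Month 4: interest $3.38; balance after payment $398.06.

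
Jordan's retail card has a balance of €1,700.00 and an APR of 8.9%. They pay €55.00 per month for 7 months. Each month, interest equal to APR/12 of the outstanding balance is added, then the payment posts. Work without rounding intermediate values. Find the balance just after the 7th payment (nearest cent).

Monthly rate r = 8.9%/12 = 0.741667% = 0.00741667.
Each month: B ← B·(1+r) − €55.00.
Month 1: interest €12.61; balance after payment €1,657.61.
Month 2: interest €12.29; balance after payment €1,614.90.
Month 3: interest €11.98; balance after payment €1,571.88.
Month 4: interest €11.66; balance after payment €1,528.54.
Month 5: interest €11.34; balance after payment €1,484.87.
Month 6: interest €11.01; balance after payment €1,440.89.
Month 7: interest €10.69; balance after payment €1,396.57.

€1,396.57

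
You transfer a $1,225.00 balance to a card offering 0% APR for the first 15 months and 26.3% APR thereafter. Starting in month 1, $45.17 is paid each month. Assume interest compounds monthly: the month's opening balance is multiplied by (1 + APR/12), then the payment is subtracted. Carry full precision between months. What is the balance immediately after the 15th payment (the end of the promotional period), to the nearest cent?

$547.45

Promo months 1–15 at r₀ = 0%/12 = 0; months 16+ at r₁ = 26.3%/12 = 0.0219167.
After month 15 (no interest yet): B = $1,225.00 − 15·$45.17 = $547.45.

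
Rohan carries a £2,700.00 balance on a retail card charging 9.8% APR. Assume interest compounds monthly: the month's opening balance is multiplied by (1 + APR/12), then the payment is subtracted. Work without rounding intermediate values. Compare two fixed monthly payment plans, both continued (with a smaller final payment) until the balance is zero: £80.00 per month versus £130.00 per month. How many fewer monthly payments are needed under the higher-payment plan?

Monthly rate r = 9.8%/12 = 0.816667% = 0.00816667.
At £80.00/mo: n = ⌈−ln(1 − rB₀/P)/ln(1+r)⌉ = 40 payments (last £51.61); total interest = total paid − £2,700.00 = £471.61.
At £130.00/mo: 23 payments (last £110.82); total interest £270.82.
Payments saved = 40 − 23 = 17.

17 fewer payments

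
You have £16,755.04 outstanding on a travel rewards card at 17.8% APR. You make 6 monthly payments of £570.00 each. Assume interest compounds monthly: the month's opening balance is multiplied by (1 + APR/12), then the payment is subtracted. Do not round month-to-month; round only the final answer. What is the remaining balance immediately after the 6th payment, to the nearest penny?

£14,753.28

Monthly rate r = 17.8%/12 = 1.48333% = 0.0148333.
Each month: B ← B·(1+r) − £570.00.
Month 1: interest £248.53; balance after payment £16,433.57.
Month 2: interest £243.76; balance after payment £16,107.34.
Month 3: interest £238.93; balance after payment £15,776.26.
Month 4: interest £234.01; balance after payment £15,440.28.
Month 5: interest £229.03; balance after payment £15,099.31.
Month 6: interest £223.97; balance after payment £14,753.28.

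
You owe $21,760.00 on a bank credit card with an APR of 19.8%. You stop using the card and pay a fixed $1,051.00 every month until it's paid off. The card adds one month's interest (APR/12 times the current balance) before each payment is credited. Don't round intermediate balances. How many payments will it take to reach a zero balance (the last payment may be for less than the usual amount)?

Monthly rate r = 19.8%/12 = 1.65% = 0.0165.
Recurrence: B ← B·(1+r) − $1,051.00.
Month 1: interest $359.04; balance after payment $21,068.04.
Month 2: interest $347.62; balance after payment $20,364.66.
Closed form: n = −ln(1 − rB₀/P)/ln(1+r) = −ln(0.65838)/ln(1.0165) ≈ 25.540, so the balance reaches zero during payment 26.

26 payments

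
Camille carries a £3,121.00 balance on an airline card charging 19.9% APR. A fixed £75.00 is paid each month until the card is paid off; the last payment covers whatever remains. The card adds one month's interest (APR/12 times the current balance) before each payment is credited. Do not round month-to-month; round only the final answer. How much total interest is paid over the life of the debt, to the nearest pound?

£2,221

Monthly rate r = 19.9%/12 = 1.65833% = 0.0165833.
Payoff takes n = ⌈−ln(1 − rB₀/P)/ln(1+r)⌉ = ⌈71.225⌉ = 72 payments; the last is £17.01.
Total paid = 71·£75.00 + £17.01 = £5,342.01.
Total interest = total paid − principal = £5,342.01 − £3,121.00 = £2,221.01.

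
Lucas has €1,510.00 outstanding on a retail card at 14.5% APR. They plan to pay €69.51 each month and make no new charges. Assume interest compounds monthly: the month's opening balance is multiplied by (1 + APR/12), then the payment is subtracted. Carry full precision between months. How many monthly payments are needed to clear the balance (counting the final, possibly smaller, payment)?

26 payments

Monthly rate r = 14.5%/12 = 1.20833% = 0.0120833.
Recurrence: B ← B·(1+r) − €69.51.
Month 1: interest €18.25; balance after payment €1,458.74.
Month 2: interest €17.63; balance after payment €1,406.85.
Closed form: n = −ln(1 − rB₀/P)/ln(1+r) = −ln(0.73751)/ln(1.01208) ≈ 25.350, so the balance reaches zero during payment 26.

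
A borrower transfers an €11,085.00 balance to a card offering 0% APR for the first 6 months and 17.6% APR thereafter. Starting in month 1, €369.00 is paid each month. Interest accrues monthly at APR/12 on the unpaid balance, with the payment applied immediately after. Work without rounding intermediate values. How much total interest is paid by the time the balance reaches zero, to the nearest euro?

€2,148

Promo months 1–6 at r₀ = 0%/12 = 0; months 7+ at r₁ = 17.6%/12 = 0.0146667.
After month 6 (no interest yet): B = €11,085.00 − 6·€369.00 = €8,871.00.
Then at r₁ with €369.00/mo: n₂ = −ln(1 − r₁·B/P)/ln(1+r₁) ≈ 29.86 → 30 more payments.
Total paid = 35·€369.00 + €318.14 = €13,233.14; interest = €13,233.14 − €11,085.00 = €2,148.14.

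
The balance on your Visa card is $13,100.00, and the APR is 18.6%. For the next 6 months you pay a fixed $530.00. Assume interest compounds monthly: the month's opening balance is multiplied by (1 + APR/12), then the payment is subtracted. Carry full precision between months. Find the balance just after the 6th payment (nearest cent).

$11,060.69

Monthly rate r = 18.6%/12 = 1.55% = 0.0155.
Each month: B ← B·(1+r) − $530.00.
Month 1: interest $203.05; balance after payment $12,773.05.
Month 2: interest $197.98; balance after payment $12,441.03.
Month 3: interest $192.84; balance after payment $12,103.87.
Month 4: interest $187.61; balance after payment $11,761.48.
Month 5: interest $182.30; balance after payment $11,413.78.
Month 6: interest $176.91; balance after payment $11,060.69.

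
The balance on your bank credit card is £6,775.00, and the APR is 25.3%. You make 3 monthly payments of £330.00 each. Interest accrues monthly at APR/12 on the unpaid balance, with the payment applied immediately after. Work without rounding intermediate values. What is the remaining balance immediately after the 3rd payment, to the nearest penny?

£6,201.60

Monthly rate r = 25.3%/12 = 2.10833% = 0.0210833.
Each month: B ← B·(1+r) − £330.00.
Month 1: interest £142.84; balance after payment £6,587.84.
Month 2: interest £138.89; balance after payment £6,396.73.
Month 3: interest £134.86; balance after payment £6,201.60.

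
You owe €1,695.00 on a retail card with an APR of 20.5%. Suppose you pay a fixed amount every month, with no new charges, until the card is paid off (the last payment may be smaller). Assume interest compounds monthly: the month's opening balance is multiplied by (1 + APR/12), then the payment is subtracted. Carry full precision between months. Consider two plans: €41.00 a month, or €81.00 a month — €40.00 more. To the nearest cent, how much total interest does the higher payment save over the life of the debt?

€849.79

Monthly rate r = 20.5%/12 = 1.70833% = 0.0170833.
At €41.00/mo: n = ⌈−ln(1 − rB₀/P)/ln(1+r)⌉ = 73 payments (last €13.18); total interest = total paid − €1,695.00 = €1,270.18.
At €81.00/mo: 27 payments (last €9.39); total interest €420.39.
Interest saved = €1,270.18 − €420.39 = €849.79.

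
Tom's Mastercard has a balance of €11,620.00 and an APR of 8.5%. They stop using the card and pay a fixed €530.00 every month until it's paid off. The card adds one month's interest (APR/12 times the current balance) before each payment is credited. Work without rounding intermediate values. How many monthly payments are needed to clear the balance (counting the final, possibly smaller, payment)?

Monthly rate r = 8.5%/12 = 0.708333% = 0.00708333.
Recurrence: B ← B·(1+r) − €530.00.
Month 1: interest €82.31; balance after payment €11,172.31.
Month 2: interest €79.14; balance after payment €10,721.45.
Closed form: n = −ln(1 − rB₀/P)/ln(1+r) = −ln(0.8447)/ln(1.00708) ≈ 23.911, so the balance reaches zero during payment 24.

24 payments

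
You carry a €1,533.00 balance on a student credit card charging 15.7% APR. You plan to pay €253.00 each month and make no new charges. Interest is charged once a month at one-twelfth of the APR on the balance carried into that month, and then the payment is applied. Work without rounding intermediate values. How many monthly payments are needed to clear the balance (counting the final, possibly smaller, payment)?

7 months

Monthly rate r = 15.7%/12 = 1.30833% = 0.0130833.
Recurrence: B ← B·(1+r) − €253.00.
Month 1: interest €20.06; balance after payment €1,300.06.
Month 2: interest €17.01; balance after payment €1,064.07.
Closed form: n = −ln(1 − rB₀/P)/ln(1+r) = −ln(0.92072)/ln(1.01308) ≈ 6.354, so the balance reaches zero during payment 7.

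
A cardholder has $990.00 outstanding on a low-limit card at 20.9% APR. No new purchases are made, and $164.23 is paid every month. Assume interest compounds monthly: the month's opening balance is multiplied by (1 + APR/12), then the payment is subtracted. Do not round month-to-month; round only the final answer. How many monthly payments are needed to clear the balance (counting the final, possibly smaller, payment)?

7 months

Monthly rate r = 20.9%/12 = 1.74167% = 0.0174167.
Recurrence: B ← B·(1+r) − $164.23.
Month 1: interest $17.24; balance after payment $843.01.
Month 2: interest $14.68; balance after payment $693.46.
Closed form: n = −ln(1 − rB₀/P)/ln(1+r) = −ln(0.89501)/ln(1.01742) ≈ 6.424, so the balance reaches zero during payment 7.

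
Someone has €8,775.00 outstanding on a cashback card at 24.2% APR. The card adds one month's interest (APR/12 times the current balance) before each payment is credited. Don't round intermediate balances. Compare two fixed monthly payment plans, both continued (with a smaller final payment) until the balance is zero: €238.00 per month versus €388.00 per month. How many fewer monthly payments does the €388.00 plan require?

Monthly rate r = 24.2%/12 = 2.01667% = 0.0201667.
At €238.00/mo: n = ⌈−ln(1 − rB₀/P)/ln(1+r)⌉ = 69 payments (last €37.19); total interest = total paid − €8,775.00 = €7,446.19.
At €388.00/mo: 31 payments (last €195.09); total interest €3,060.09.
Payments saved = 69 − 31 = 38.

38 fewer payments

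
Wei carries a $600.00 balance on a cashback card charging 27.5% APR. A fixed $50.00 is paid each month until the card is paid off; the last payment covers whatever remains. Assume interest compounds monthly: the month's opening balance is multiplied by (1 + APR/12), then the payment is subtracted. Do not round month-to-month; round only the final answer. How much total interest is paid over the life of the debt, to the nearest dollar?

Monthly rate r = 27.5%/12 = 2.29167% = 0.0229167.
Payoff takes n = ⌈−ln(1 − rB₀/P)/ln(1+r)⌉ = ⌈14.193⌉ = 15 payments; the last is $9.73.
Total paid = 14·$50.00 + $9.73 = $709.73.
Total interest = total paid − principal = $709.73 − $600.00 = $109.73.

$110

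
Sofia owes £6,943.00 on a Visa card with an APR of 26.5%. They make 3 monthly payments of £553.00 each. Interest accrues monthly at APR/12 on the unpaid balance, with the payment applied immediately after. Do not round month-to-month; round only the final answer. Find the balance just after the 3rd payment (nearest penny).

Monthly rate r = 26.5%/12 = 2.20833% = 0.0220833.
Each month: B ← B·(1+r) − £553.00.
Month 1: interest £153.32; balance after payment £6,543.32.
Month 2: interest £144.50; balance after payment £6,134.82.
Month 3: interest £135.48; balance after payment £5,717.30.

£5,717.30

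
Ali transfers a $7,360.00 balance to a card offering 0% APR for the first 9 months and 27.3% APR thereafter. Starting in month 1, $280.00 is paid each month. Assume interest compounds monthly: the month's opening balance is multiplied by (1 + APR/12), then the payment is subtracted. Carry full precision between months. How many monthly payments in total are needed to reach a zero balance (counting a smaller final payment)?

32 months

Promo months 1–9 at r₀ = 0%/12 = 0; months 10+ at r₁ = 27.3%/12 = 0.02275.
After month 9 (no interest yet): B = $7,360.00 − 9·$280.00 = $4,840.00.
Then at r₁ with $280.00/mo: n₂ = −ln(1 − r₁·B/P)/ln(1+r₁) ≈ 22.21 → 23 more payments.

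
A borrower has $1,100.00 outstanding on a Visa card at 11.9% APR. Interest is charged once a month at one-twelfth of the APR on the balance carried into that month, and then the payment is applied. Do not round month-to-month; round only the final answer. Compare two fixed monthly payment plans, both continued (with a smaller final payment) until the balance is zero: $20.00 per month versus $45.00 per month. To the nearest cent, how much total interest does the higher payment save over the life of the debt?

Monthly rate r = 11.9%/12 = 0.991667% = 0.00991667.
At $20.00/mo: n = ⌈−ln(1 − rB₀/P)/ln(1+r)⌉ = 80 payments (last $17.88); total interest = total paid − $1,100.00 = $497.88.
At $45.00/mo: 29 payments (last $6.00); total interest $166.00.
Interest saved = $497.88 − $166.00 = $331.88.

$331.88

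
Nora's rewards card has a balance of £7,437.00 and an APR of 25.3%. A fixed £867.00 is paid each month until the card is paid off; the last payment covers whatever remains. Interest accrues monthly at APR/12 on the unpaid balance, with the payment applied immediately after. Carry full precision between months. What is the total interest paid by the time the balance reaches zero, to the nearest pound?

Monthly rate r = 25.3%/12 = 2.10833% = 0.0210833.
Payoff takes n = ⌈−ln(1 − rB₀/P)/ln(1+r)⌉ = ⌈9.561⌉ = 10 payments; the last is £488.85.
Total paid = 9·£867.00 + £488.85 = £8,291.85.
Total interest = total paid − principal = £8,291.85 − £7,437.00 = £854.85.

£855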